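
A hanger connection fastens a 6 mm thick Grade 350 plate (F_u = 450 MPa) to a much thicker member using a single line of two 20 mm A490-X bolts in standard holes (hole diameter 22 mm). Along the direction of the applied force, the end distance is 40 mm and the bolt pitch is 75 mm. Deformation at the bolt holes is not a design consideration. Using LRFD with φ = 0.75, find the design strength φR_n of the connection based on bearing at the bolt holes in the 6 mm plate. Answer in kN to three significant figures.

210 kN

Per bolt r_n = 1.5 l_c t F_u ≤ 3.0 d t F_u; upper limit = 3.0 × 20 × 6 × 450 / 1000 = 162 kN.
Edge bolt: l_c = 40 − 22/2 = 29 mm → 1.5 × 29 × 6 × 450 / 1000 = 117.5 → r_n = 117.5 kN.
Interior bolts: l_c = 75 − 22 = 53 mm → 1.5 × 53 × 6 × 450 / 1000 = 214.7 → r_n = 162 kN.
R_n = 1 × 117.5 + 1 × 162 = 279.4 kN.
Design strength φR_n = 0.75 × 279.4 = 210 kN.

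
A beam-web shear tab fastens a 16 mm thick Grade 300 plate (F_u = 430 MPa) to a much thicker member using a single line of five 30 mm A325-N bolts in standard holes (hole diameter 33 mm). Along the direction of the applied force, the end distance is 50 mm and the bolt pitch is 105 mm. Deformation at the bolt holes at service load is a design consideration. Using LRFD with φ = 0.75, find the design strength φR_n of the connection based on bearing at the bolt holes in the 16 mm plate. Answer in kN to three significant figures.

1690 kN

Per bolt r_n = 1.2 l_c t F_u ≤ 2.4 d t F_u; upper limit = 2.4 × 30 × 16 × 430 / 1000 = 495.4 kN.
Edge bolt: l_c = 50 − 33/2 = 33.5 mm → 1.2 × 33.5 × 16 × 430 / 1000 = 276.6 → r_n = 276.6 kN.
Interior bolts: l_c = 105 − 33 = 72 mm → 1.2 × 72 × 16 × 430 / 1000 = 594.4 → r_n = 495.4 kN.
R_n = 1 × 276.6 + 4 × 495.4 = 2258 kN.
Design strength φR_n = 0.75 × 2258 = 1690 kN.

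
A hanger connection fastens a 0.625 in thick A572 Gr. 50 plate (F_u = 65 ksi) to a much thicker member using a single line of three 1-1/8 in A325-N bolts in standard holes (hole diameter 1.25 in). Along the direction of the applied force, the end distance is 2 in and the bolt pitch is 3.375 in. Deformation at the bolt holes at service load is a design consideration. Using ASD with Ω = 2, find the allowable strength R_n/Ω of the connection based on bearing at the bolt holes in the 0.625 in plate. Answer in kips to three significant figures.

137 kips

Per bolt r_n = 1.2 l_c t F_u ≤ 2.4 d t F_u; upper limit = 2.4 × 1.125 × 0.625 × 65 = 109.7 kips.
Edge bolt: l_c = 2 − 1.25/2 = 1.375 in → 1.2 × 1.375 × 0.625 × 65 = 67.03 → r_n = 67.03 kips.
Interior bolts: l_c = 3.375 − 1.25 = 2.125 in → 1.2 × 2.125 × 0.625 × 65 = 103.6 → r_n = 103.6 kips.
R_n = 1 × 67.03 + 2 × 103.6 = 274.2 kips.
Allowable strength R_n/Ω = 274.2 / 2 = 137 kips.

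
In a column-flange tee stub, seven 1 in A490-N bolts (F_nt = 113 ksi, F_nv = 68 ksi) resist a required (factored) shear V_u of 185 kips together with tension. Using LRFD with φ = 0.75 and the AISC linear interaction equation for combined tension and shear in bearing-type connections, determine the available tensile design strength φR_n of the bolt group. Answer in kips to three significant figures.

298 kips

A_b = π·1²/4 = 0.7854 in²; f_rv = 185 / (7 × 0.7854) = 33.65 ksi.
F'_nt = 1.3 F_nt − (F_nt / φF_nv) f_rv = 1.3·113 − (113/(0.75·68))·33.65 = 72.34 ksi, capped at F_nt → F'_nt = 72.34 ksi.
R_n = F'_nt · A_b · n = 72.34 × 0.7854 × 7 = 397.7 kips.
Design strength φR_n = 0.75 × 397.7 = 298 kips.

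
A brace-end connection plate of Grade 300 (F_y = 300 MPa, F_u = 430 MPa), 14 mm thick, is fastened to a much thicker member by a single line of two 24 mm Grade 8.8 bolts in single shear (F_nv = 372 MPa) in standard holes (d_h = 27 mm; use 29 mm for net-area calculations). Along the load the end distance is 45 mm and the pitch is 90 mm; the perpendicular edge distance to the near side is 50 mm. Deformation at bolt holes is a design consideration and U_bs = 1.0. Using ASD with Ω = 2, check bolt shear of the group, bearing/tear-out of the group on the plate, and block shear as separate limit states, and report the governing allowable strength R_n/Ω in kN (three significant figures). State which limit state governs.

Bolt shear: A_b = π·24²/4 = 452.4 mm²; R_n = 372 × 452.4 × 2 × 1 / 1000 = 336.6 kN → 336.6 / 2 = 168 kN.
Bearing: edge l_c = 31.5, r_n = 227.6 kN; interior l_c = 63, r_n = 346.8 kN; R_n = 227.6 + 1·346.8 = 574.3 kN → 287 kN.
Block shear: A_gv = 1890, A_nv = 1281, A_nt = 497 mm²; R_n = min(0.6F_uA_nv, 0.6F_yA_gv) + U_bs·F_u·A_nt = 544.2 kN → 272 kN.
Bolt shear governs: 168 kN.

168 kN (bolt shear governs)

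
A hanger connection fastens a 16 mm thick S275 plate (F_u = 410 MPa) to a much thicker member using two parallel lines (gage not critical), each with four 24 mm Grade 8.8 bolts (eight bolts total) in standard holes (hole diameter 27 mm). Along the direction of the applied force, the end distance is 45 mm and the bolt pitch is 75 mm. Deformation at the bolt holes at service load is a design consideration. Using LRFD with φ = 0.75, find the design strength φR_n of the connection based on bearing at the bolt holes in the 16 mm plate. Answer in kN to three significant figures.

Per bolt r_n = 1.2 l_c t F_u ≤ 2.4 d t F_u; upper limit = 2.4 × 24 × 16 × 410 / 1000 = 377.9 kN.
Edge bolt: l_c = 45 − 27/2 = 31.5 mm → 1.2 × 31.5 × 16 × 410 / 1000 = 248 → r_n = 248 kN.
Interior bolts: l_c = 75 − 27 = 48 mm → 1.2 × 48 × 16 × 410 / 1000 = 377.9 → r_n = 377.9 kN.
R_n = 2 × 248 + 6 × 377.9 = 2763 kN.
Design strength φR_n = 0.75 × 2763 = 2070 kN.

2070 kN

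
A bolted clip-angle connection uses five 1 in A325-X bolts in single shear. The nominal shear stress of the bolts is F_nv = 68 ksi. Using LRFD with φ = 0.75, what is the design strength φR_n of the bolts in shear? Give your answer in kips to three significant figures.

200 kips

A_b = π × 1² / 4 = 0.7854 in².
R_n = F_nv · A_b · n · n_s = 68 × 0.7854 × 5 × 1 = 267 kips.
Design strength φR_n = 0.75 × 267 = 200 kips.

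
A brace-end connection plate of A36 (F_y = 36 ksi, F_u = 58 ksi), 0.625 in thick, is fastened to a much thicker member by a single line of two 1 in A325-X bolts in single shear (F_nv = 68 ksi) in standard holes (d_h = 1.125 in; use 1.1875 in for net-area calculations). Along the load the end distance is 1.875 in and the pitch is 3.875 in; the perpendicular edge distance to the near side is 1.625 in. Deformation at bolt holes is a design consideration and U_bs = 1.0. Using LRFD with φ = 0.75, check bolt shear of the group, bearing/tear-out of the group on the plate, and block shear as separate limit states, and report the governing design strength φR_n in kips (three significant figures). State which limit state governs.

80.1 kips (bolt shear governs)

Bolt shear: A_b = π·1²/4 = 0.7854 in²; R_n = 68 × 0.7854 × 2 × 1 = 106.8 kips → 0.75 × 106.8 = 80.1 kips.
Bearing: edge l_c = 1.312, r_n = 57.09 kips; interior l_c = 2.75, r_n = 87 kips; R_n = 57.09 + 1·87 = 144.1 kips → 108 kips.
Block shear: A_gv = 3.594, A_nv = 2.48, A_nt = 0.6445 in²; R_n = min(0.6F_uA_nv, 0.6F_yA_gv) + U_bs·F_u·A_nt = 115 kips → 86.3 kips.
Bolt shear governs: 80.1 kips.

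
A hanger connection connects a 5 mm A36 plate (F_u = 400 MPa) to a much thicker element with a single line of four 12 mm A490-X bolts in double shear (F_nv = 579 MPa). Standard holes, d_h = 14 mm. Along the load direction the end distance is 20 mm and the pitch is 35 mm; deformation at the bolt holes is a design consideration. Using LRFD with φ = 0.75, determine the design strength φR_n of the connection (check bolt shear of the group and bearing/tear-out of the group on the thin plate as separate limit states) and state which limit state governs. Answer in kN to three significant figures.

137 kN (bearing governs)

Bolt shear: A_b = π·12²/4 = 113.1 mm²; R_n = 579 × 113.1 × 4 × 2 / 1000 = 523.9 kN → 0.75 × 523.9 = 393 kN.
Bearing (1.2 l_c t F_u ≤ 2.4 d t F_u): upper limit = 2.4·12·5·400 / 1000 = 57.6 kN.
  Edge l_c = 20 − 14/2 = 13 → r_n = 31.2 kN; interior l_c = 35 − 14 = 21 → r_n = 50.4 kN.
  R_n,bearing = 1·31.2 + 3·50.4 = 182.4 kN → 0.75 × 182.4 = 137 kN.
Bearing governs: 137 kN.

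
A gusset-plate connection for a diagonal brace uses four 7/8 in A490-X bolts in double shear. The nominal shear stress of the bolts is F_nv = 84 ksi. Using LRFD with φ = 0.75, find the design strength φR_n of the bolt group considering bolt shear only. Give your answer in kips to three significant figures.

303 kips

A_b = π × 0.875² / 4 = 0.6013 in².
R_n = F_nv · A_b · n · n_s = 84 × 0.6013 × 4 × 2 = 404.1 kips.
Design strength φR_n = 0.75 × 404.1 = 303 kips.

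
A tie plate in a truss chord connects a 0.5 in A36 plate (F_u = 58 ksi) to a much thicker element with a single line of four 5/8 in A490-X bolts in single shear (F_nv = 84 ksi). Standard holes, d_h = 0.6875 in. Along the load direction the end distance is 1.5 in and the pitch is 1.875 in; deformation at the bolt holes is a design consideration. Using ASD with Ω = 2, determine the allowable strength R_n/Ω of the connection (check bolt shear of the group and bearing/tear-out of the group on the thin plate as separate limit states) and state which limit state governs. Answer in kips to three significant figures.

51.5 kips (bolt shear governs)

Bolt shear: A_b = π·0.625²/4 = 0.3068 in²; R_n = 84 × 0.3068 × 4 × 1 = 103.1 kips → 103.1 / 2 = 51.5 kips.
Bearing (1.2 l_c t F_u ≤ 2.4 d t F_u): upper limit = 2.4·0.625·0.5·58 = 43.5 kips.
  Edge l_c = 1.5 − 0.6875/2 = 1.156 → r_n = 40.24 kips; interior l_c = 1.875 − 0.6875 = 1.188 → r_n = 41.33 kips.
  R_n,bearing = 1·40.24 + 3·41.33 = 164.2 kips → 164.2 / 2 = 82.1 kips.
Bolt shear governs: 51.5 kips.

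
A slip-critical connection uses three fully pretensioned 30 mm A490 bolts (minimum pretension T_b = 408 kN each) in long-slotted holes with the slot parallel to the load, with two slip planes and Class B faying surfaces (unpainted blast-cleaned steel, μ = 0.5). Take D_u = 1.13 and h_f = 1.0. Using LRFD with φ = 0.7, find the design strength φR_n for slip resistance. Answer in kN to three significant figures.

968 kN

R_n = μ · D_u · h_f · T_b · n_s · n_b = 0.5 × 1.13 × 1.0 × 408 × 2 × 3 = 1383 kN.
Design strength φR_n = 0.7 × 1383 = 968 kN.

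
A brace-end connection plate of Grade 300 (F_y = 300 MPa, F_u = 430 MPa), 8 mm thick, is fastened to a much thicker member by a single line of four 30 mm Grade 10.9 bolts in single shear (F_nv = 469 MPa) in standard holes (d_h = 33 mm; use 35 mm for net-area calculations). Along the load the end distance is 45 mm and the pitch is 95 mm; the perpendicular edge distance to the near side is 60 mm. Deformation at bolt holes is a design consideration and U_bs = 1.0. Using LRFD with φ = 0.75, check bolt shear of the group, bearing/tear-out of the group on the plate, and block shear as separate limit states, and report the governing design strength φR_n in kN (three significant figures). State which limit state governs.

431 kN (block shear governs)

Bolt shear: A_b = π·30²/4 = 706.9 mm²; R_n = 469 × 706.9 × 4 × 1 / 1000 = 1326 kN → 0.75 × 1326 = 995 kN.
Bearing: edge l_c = 28.5, r_n = 117.6 kN; interior l_c = 62, r_n = 247.7 kN; R_n = 117.6 + 3·247.7 = 860.7 kN → 646 kN.
Block shear: A_gv = 2640, A_nv = 1660, A_nt = 340 mm²; R_n = min(0.6F_uA_nv, 0.6F_yA_gv) + U_bs·F_u·A_nt = 574.5 kN → 431 kN.
Block shear governs: 431 kN.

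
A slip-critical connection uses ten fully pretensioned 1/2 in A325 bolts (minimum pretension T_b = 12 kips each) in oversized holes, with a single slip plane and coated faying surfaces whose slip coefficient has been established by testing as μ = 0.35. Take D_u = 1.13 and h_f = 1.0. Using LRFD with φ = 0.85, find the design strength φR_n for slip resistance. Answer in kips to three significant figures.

40.3 kips

R_n = μ · D_u · h_f · T_b · n_s · n_b = 0.35 × 1.13 × 1.0 × 12 × 1 × 10 = 47.46 kips.
Design strength φR_n = 0.85 × 47.46 = 40.3 kips.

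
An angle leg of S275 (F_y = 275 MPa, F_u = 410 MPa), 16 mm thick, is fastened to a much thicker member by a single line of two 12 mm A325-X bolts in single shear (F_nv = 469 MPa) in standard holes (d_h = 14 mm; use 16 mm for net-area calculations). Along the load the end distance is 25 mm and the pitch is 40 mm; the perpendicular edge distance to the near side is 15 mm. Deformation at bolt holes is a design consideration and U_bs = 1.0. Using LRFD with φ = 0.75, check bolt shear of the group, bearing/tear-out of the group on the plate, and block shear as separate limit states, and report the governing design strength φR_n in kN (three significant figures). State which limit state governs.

Bolt shear: A_b = π·12²/4 = 113.1 mm²; R_n = 469 × 113.1 × 2 × 1 / 1000 = 106.1 kN → 0.75 × 106.1 = 79.6 kN.
Bearing: edge l_c = 18, r_n = 141.7 kN; interior l_c = 26, r_n = 188.9 kN; R_n = 141.7 + 1·188.9 = 330.6 kN → 248 kN.
Block shear: A_gv = 1040, A_nv = 656, A_nt = 112 mm²; R_n = min(0.6F_uA_nv, 0.6F_yA_gv) + U_bs·F_u·A_nt = 207.3 kN → 155 kN.
Bolt shear governs: 79.6 kN.

79.6 kN (bolt shear governs)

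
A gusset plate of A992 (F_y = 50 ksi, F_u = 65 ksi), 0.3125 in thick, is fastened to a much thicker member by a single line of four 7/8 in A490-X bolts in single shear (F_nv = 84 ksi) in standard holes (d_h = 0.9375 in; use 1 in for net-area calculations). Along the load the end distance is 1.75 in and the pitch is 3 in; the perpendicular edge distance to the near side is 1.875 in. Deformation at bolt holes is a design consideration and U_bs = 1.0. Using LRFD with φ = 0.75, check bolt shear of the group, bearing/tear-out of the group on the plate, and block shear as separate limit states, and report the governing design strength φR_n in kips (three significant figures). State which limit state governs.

Bolt shear: A_b = π·0.875²/4 = 0.6013 in²; R_n = 84 × 0.6013 × 4 × 1 = 202 kips → 0.75 × 202 = 152 kips.
Bearing: edge l_c = 1.281, r_n = 31.23 kips; interior l_c = 2.062, r_n = 42.66 kips; R_n = 31.23 + 3·42.66 = 159.2 kips → 119 kips.
Block shear: A_gv = 3.359, A_nv = 2.266, A_nt = 0.4297 in²; R_n = min(0.6F_uA_nv, 0.6F_yA_gv) + U_bs·F_u·A_nt = 116.3 kips → 87.2 kips.
Block shear governs: 87.2 kips.

87.2 kips (block shear governs)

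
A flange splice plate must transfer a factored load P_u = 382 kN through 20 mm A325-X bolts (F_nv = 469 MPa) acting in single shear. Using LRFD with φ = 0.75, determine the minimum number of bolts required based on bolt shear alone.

4 bolts

A_b = π·20²/4 = 314.2 mm².
Per-bolt design strength φR_n = 0.75 × 469 × 314.2 × 1 / 1000 = 110.5 kN.
n ≥ 382 / 110.5 = 3.457 → use 4 bolts.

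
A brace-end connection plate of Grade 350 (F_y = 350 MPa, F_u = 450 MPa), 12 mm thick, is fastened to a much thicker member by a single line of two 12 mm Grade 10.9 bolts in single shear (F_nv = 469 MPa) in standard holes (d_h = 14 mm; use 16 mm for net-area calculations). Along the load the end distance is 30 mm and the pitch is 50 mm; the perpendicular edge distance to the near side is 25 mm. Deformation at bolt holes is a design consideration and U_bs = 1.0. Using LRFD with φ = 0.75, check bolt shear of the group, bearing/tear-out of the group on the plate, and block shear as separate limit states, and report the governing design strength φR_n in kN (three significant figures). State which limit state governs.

Bolt shear: A_b = π·12²/4 = 113.1 mm²; R_n = 469 × 113.1 × 2 × 1 / 1000 = 106.1 kN → 0.75 × 106.1 = 79.6 kN.
Bearing: edge l_c = 23, r_n = 149 kN; interior l_c = 36, r_n = 155.5 kN; R_n = 149 + 1·155.5 = 304.6 kN → 228 kN.
Block shear: A_gv = 960, A_nv = 672, A_nt = 204 mm²; R_n = min(0.6F_uA_nv, 0.6F_yA_gv) + U_bs·F_u·A_nt = 273.2 kN → 205 kN.
Bolt shear governs: 79.6 kN.

79.6 kN (bolt shear governs)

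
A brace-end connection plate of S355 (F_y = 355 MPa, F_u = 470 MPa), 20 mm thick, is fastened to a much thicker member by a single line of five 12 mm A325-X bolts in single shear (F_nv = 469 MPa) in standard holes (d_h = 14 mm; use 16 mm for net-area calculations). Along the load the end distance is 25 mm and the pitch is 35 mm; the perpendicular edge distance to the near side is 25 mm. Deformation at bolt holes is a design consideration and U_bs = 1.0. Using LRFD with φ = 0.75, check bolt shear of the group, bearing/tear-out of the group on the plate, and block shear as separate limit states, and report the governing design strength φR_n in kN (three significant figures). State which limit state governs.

199 kN (bolt shear governs)

Bolt shear: A_b = π·12²/4 = 113.1 mm²; R_n = 469 × 113.1 × 5 × 1 / 1000 = 265.2 kN → 0.75 × 265.2 = 199 kN.
Bearing: edge l_c = 18, r_n = 203 kN; interior l_c = 21, r_n = 236.9 kN; R_n = 203 + 4·236.9 = 1151 kN → 863 kN.
Block shear: A_gv = 3300, A_nv = 1860, A_nt = 340 mm²; R_n = min(0.6F_uA_nv, 0.6F_yA_gv) + U_bs·F_u·A_nt = 684.3 kN → 513 kN.
Bolt shear governs: 199 kN.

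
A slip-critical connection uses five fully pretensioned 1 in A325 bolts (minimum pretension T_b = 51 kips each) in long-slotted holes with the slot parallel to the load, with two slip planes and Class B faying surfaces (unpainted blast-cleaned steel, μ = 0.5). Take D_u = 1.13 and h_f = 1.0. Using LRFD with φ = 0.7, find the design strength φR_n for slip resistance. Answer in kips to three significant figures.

202 kips

R_n = μ · D_u · h_f · T_b · n_s · n_b = 0.5 × 1.13 × 1.0 × 51 × 2 × 5 = 288.1 kips.
Design strength φR_n = 0.7 × 288.1 = 202 kips.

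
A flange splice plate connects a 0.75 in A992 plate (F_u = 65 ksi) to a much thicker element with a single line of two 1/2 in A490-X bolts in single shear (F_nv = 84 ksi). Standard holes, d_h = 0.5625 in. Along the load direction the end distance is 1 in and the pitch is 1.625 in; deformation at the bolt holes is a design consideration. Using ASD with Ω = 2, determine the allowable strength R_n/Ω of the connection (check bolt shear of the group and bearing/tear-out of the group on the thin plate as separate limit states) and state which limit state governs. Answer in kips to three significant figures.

16.5 kips (bolt shear governs)

Bolt shear: A_b = π·0.5²/4 = 0.1963 in²; R_n = 84 × 0.1963 × 2 × 1 = 32.99 kips → 32.99 / 2 = 16.5 kips.
Bearing (1.2 l_c t F_u ≤ 2.4 d t F_u): upper limit = 2.4·0.5·0.75·65 = 58.5 kips.
  Edge l_c = 1 − 0.5625/2 = 0.7188 → r_n = 42.05 kips; interior l_c = 1.625 − 0.5625 = 1.062 → r_n = 58.5 kips.
  R_n,bearing = 1·42.05 + 1·58.5 = 100.5 kips → 100.5 / 2 = 50.3 kips.
Bolt shear governs: 16.5 kips.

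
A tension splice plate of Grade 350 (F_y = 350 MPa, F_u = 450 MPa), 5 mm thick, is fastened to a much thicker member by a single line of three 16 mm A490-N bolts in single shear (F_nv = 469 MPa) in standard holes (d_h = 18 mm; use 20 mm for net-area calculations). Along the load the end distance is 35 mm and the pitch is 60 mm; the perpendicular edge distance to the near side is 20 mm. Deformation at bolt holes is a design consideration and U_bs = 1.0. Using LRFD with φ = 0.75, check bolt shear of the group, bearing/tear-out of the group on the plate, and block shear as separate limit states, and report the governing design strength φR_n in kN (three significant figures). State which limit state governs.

123 kN (block shear governs)

Bolt shear: A_b = π·16²/4 = 201.1 mm²; R_n = 469 × 201.1 × 3 × 1 / 1000 = 282.9 kN → 0.75 × 282.9 = 212 kN.
Bearing: edge l_c = 26, r_n = 70.2 kN; interior l_c = 42, r_n = 86.4 kN; R_n = 70.2 + 2·86.4 = 243 kN → 182 kN.
Block shear: A_gv = 775, A_nv = 525, A_nt = 50 mm²; R_n = min(0.6F_uA_nv, 0.6F_yA_gv) + U_bs·F_u·A_nt = 164.2 kN → 123 kN.
Block shear governs: 123 kN.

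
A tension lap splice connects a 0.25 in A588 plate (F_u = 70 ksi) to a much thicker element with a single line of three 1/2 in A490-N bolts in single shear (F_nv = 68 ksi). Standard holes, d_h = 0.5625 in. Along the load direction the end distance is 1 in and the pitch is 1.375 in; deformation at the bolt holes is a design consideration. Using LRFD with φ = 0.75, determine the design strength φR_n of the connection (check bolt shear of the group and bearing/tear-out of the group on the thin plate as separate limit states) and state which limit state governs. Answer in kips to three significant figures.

Bolt shear: A_b = π·0.5²/4 = 0.1963 in²; R_n = 68 × 0.1963 × 3 × 1 = 40.06 kips → 0.75 × 40.06 = 30 kips.
Bearing (1.2 l_c t F_u ≤ 2.4 d t F_u): upper limit = 2.4·0.5·0.25·70 = 21 kips.
  Edge l_c = 1 − 0.5625/2 = 0.7188 → r_n = 15.09 kips; interior l_c = 1.375 − 0.5625 = 0.8125 → r_n = 17.06 kips.
  R_n,bearing = 1·15.09 + 2·17.06 = 49.22 kips → 0.75 × 49.22 = 36.9 kips.
Bolt shear governs: 30 kips.

30 kips (bolt shear governs)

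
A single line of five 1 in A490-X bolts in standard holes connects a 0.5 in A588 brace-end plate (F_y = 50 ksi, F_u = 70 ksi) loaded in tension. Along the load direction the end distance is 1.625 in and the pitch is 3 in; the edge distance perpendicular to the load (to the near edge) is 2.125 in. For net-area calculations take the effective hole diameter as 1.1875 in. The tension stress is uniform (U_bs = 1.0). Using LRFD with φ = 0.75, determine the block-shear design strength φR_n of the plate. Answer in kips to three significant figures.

171 kips

Shear plane L_v = 1.625 + 4·3 = 13.62 in; A_gv = 13.62 × 0.5 = 6.812 in².
A_nv = (13.62 − 4.5·1.1875) × 0.5 = 4.141 in².
A_nt = (2.125 − 0.5·1.1875) × 0.5 = 0.7656 in².
0.6 F_u A_nv = 173.9 kips; 0.6 F_y A_gv = 204.4 kips → shear rupture governs the shear term.
R_n = 173.9 + 1.0 × 70 × 0.7656 = 227.5 kips.
Design strength φR_n = 0.75 × 227.5 = 171 kips.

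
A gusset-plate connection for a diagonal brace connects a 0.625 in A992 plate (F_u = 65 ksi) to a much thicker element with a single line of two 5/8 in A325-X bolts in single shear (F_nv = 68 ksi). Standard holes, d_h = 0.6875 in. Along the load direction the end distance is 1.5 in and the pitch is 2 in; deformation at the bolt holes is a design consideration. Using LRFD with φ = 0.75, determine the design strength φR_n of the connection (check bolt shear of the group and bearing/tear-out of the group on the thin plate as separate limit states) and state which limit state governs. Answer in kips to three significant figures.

31.3 kips (bolt shear governs)

Bolt shear: A_b = π·0.625²/4 = 0.3068 in²; R_n = 68 × 0.3068 × 2 × 1 = 41.72 kips → 0.75 × 41.72 = 31.3 kips.
Bearing (1.2 l_c t F_u ≤ 2.4 d t F_u): upper limit = 2.4·0.625·0.625·65 = 60.94 kips.
  Edge l_c = 1.5 − 0.6875/2 = 1.156 → r_n = 56.37 kips; interior l_c = 2 − 0.6875 = 1.312 → r_n = 60.94 kips.
  R_n,bearing = 1·56.37 + 1·60.94 = 117.3 kips → 0.75 × 117.3 = 88 kips.
Bolt shear governs: 31.3 kips.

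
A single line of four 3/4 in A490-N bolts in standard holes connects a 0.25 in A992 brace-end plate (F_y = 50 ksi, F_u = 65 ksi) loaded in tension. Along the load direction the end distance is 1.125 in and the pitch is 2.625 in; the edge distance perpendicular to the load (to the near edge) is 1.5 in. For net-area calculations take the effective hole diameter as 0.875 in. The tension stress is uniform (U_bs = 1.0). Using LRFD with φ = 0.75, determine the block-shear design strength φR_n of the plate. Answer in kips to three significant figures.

56.4 kips

Shear plane L_v = 1.125 + 3·2.625 = 9 in; A_gv = 9 × 0.25 = 2.25 in².
A_nv = (9 − 3.5·0.875) × 0.25 = 1.484 in².
A_nt = (1.5 − 0.5·0.875) × 0.25 = 0.2656 in².
0.6 F_u A_nv = 57.89 kips; 0.6 F_y A_gv = 67.5 kips → shear rupture governs the shear term.
R_n = 57.89 + 1.0 × 65 × 0.2656 = 75.16 kips.
Design strength φR_n = 0.75 × 75.16 = 56.4 kips.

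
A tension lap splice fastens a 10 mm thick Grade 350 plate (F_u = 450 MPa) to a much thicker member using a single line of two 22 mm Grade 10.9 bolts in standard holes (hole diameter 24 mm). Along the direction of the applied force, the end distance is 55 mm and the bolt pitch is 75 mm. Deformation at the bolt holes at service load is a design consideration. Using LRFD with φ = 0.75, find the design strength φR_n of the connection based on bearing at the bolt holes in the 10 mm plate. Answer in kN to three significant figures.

Per bolt r_n = 1.2 l_c t F_u ≤ 2.4 d t F_u; upper limit = 2.4 × 22 × 10 × 450 / 1000 = 237.6 kN.
Edge bolt: l_c = 55 − 24/2 = 43 mm → 1.2 × 43 × 10 × 450 / 1000 = 232.2 → r_n = 232.2 kN.
Interior bolts: l_c = 75 − 24 = 51 mm → 1.2 × 51 × 10 × 450 / 1000 = 275.4 → r_n = 237.6 kN.
R_n = 1 × 232.2 + 1 × 237.6 = 469.8 kN.
Design strength φR_n = 0.75 × 469.8 = 352 kN.

352 kN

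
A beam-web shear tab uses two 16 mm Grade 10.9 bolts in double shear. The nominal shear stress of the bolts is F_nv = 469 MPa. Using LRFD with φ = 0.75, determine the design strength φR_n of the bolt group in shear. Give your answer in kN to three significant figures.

283 kN

A_b = π × 16² / 4 = 201.1 mm².
R_n = F_nv · A_b · n · n_s = 469 × 201.1 × 2 × 2 / 1000 = 377.2 kN.
Design strength φR_n = 0.75 × 377.2 = 283 kN.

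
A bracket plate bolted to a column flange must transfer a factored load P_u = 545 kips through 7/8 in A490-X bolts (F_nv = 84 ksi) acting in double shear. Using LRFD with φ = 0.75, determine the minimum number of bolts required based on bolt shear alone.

8 bolts

A_b = π·0.875²/4 = 0.6013 in².
Per-bolt design strength φR_n = 0.75 × 84 × 0.6013 × 2 = 75.77 kips.
n ≥ 545 / 75.77 = 7.193 → use 8 bolts.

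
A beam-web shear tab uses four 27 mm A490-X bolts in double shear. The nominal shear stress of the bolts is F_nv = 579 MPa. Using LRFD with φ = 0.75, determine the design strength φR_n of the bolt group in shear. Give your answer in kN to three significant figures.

A_b = π × 27² / 4 = 572.6 mm².
R_n = F_nv · A_b · n · n_s = 579 × 572.6 × 4 × 2 / 1000 = 2652 kN.
Design strength φR_n = 0.75 × 2652 = 1990 kN.

1990 kN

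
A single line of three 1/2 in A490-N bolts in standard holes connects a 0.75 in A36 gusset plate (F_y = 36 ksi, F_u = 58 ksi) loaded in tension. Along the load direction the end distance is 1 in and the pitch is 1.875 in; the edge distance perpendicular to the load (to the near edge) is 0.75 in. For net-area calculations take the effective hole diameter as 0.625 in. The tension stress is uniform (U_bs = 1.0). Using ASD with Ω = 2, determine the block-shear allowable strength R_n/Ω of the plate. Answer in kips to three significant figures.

Shear plane L_v = 1 + 2·1.875 = 4.75 in; A_gv = 4.75 × 0.75 = 3.562 in².
A_nv = (4.75 − 2.5·0.625) × 0.75 = 2.391 in².
A_nt = (0.75 − 0.5·0.625) × 0.75 = 0.3281 in².
0.6 F_u A_nv = 83.19 kips; 0.6 F_y A_gv = 76.95 kips → shear yielding governs the shear term.
R_n = 76.95 + 1.0 × 58 × 0.3281 = 95.98 kips.
Allowable strength R_n/Ω = 95.98 / 2 = 48 kips.

48 kips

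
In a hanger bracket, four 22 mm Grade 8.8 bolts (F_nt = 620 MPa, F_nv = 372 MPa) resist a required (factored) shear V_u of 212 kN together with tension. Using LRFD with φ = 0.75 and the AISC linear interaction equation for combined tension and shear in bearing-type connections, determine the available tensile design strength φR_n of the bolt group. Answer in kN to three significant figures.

566 kN

A_b = π·22²/4 = 380.1 mm²; f_rv = 212 × 1000 / (4 × 380.1) = 139.4 MPa.
F'_nt = 1.3 F_nt − (F_nt / φF_nv) f_rv = 1.3·620 − (620/(0.75·372))·139.4 = 496.2 MPa, capped at F_nt → F'_nt = 496.2 MPa.
R_n = F'_nt · A_b · n = 496.2 × 380.1 × 4 / 1000 = 754.4 kN.
Design strength φR_n = 0.75 × 754.4 = 566 kN.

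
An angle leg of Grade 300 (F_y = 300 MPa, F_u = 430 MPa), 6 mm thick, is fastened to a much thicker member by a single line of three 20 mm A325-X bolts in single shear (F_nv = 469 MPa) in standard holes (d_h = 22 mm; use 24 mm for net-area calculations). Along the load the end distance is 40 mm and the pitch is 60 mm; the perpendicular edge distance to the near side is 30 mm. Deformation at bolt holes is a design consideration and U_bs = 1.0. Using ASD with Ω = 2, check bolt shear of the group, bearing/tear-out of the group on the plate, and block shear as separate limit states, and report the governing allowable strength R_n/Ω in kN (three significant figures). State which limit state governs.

Bolt shear: A_b = π·20²/4 = 314.2 mm²; R_n = 469 × 314.2 × 3 × 1 / 1000 = 442 kN → 442 / 2 = 221 kN.
Bearing: edge l_c = 29, r_n = 89.78 kN; interior l_c = 38, r_n = 117.6 kN; R_n = 89.78 + 2·117.6 = 325.1 kN → 163 kN.
Block shear: A_gv = 960, A_nv = 600, A_nt = 108 mm²; R_n = min(0.6F_uA_nv, 0.6F_yA_gv) + U_bs·F_u·A_nt = 201.2 kN → 101 kN.
Block shear governs: 101 kN.

101 kN (block shear governs)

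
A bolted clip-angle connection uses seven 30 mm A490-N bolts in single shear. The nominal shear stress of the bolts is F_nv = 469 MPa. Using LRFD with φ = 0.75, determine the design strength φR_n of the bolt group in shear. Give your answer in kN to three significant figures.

A_b = π × 30² / 4 = 706.9 mm².
R_n = F_nv · A_b · n · n_s = 469 × 706.9 × 7 × 1 / 1000 = 2321 kN.
Design strength φR_n = 0.75 × 2321 = 1740 kN.

1740 kN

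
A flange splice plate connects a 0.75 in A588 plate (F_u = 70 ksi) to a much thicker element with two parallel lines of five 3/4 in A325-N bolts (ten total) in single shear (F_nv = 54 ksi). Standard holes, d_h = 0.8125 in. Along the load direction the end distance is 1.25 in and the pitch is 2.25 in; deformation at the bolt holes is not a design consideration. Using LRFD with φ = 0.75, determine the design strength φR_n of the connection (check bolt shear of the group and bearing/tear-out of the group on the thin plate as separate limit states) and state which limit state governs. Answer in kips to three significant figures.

Bolt shear: A_b = π·0.75²/4 = 0.4418 in²; R_n = 54 × 0.4418 × 10 × 1 = 238.6 kips → 0.75 × 238.6 = 179 kips.
Bearing (1.5 l_c t F_u ≤ 3.0 d t F_u): upper limit = 3.0·0.75·0.75·70 = 118.1 kips.
  Edge l_c = 1.25 − 0.8125/2 = 0.8438 → r_n = 66.45 kips; interior l_c = 2.25 − 0.8125 = 1.438 → r_n = 113.2 kips.
  R_n,bearing = 2·66.45 + 8·113.2 = 1039 kips → 0.75 × 1039 = 779 kips.
Bolt shear governs: 179 kips.

179 kips (bolt shear governs)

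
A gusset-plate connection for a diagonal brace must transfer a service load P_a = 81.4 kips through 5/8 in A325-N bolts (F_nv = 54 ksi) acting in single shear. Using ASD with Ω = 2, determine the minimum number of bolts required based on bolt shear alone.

10 bolts

A_b = π·0.625²/4 = 0.3068 in².
Per-bolt allowable strength R_n/Ω = 54 × 0.3068 × 1 / 2 = 8.283 kips.
n ≥ 81.4 / 8.283 = 9.827 → use 10 bolts.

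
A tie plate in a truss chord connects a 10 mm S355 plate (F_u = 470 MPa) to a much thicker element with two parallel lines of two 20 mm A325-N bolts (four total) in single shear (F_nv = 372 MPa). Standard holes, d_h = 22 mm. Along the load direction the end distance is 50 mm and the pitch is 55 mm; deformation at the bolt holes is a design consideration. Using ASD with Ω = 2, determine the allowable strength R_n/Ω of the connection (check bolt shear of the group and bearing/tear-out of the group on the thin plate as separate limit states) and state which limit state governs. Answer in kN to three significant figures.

Bolt shear: A_b = π·20²/4 = 314.2 mm²; R_n = 372 × 314.2 × 4 × 1 / 1000 = 467.5 kN → 467.5 / 2 = 234 kN.
Bearing (1.2 l_c t F_u ≤ 2.4 d t F_u): upper limit = 2.4·20·10·470 / 1000 = 225.6 kN.
  Edge l_c = 50 − 22/2 = 39 → r_n = 220 kN; interior l_c = 55 − 22 = 33 → r_n = 186.1 kN.
  R_n,bearing = 2·220 + 2·186.1 = 812.2 kN → 812.2 / 2 = 406 kN.
Bolt shear governs: 234 kN.

234 kN (bolt shear governs)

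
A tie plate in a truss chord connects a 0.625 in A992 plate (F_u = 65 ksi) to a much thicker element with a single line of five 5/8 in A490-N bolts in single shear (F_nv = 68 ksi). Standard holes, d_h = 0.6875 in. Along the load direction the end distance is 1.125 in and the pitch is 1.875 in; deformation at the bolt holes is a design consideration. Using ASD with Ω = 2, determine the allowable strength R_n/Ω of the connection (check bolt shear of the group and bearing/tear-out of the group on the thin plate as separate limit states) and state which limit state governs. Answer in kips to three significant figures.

52.2 kips (bolt shear governs)

Bolt shear: A_b = π·0.625²/4 = 0.3068 in²; R_n = 68 × 0.3068 × 5 × 1 = 104.3 kips → 104.3 / 2 = 52.2 kips.
Bearing (1.2 l_c t F_u ≤ 2.4 d t F_u): upper limit = 2.4·0.625·0.625·65 = 60.94 kips.
  Edge l_c = 1.125 − 0.6875/2 = 0.7812 → r_n = 38.09 kips; interior l_c = 1.875 − 0.6875 = 1.188 → r_n = 57.89 kips.
  R_n,bearing = 1·38.09 + 4·57.89 = 269.6 kips → 269.6 / 2 = 135 kips.
Bolt shear governs: 52.2 kips.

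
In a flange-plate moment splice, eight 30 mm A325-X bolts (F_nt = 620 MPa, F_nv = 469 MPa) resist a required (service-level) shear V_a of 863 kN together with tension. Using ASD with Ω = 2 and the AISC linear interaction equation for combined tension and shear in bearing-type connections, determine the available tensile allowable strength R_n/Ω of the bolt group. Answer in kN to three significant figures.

A_b = π·30²/4 = 706.9 mm²; f_rv = 863 × 1000 / (8 × 706.9) = 152.6 MPa.
F'_nt = 1.3 F_nt − (Ω F_nt / F_nv) f_rv = 1.3·620 − (2·620/469)·152.6 = 402.5 MPa, capped at F_nt → F'_nt = 402.5 MPa.
R_n = F'_nt · A_b · n = 402.5 × 706.9 × 8 / 1000 = 2276 kN.
Allowable strength R_n/Ω = 2276 / 2 = 1140 kN.

1140 kN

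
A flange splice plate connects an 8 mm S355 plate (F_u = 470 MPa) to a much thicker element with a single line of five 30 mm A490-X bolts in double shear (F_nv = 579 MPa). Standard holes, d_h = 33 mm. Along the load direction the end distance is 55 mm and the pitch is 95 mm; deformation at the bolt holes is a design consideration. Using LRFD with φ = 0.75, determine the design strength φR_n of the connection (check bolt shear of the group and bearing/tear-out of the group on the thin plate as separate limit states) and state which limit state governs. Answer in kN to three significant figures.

Bolt shear: A_b = π·30²/4 = 706.9 mm²; R_n = 579 × 706.9 × 5 × 2 / 1000 = 4093 kN → 0.75 × 4093 = 3070 kN.
Bearing (1.2 l_c t F_u ≤ 2.4 d t F_u): upper limit = 2.4·30·8·470 / 1000 = 270.7 kN.
  Edge l_c = 55 − 33/2 = 38.5 → r_n = 173.7 kN; interior l_c = 95 − 33 = 62 → r_n = 270.7 kN.
  R_n,bearing = 1·173.7 + 4·270.7 = 1257 kN → 0.75 × 1257 = 942 kN.
Bearing governs: 942 kN.

942 kN (bearing governs)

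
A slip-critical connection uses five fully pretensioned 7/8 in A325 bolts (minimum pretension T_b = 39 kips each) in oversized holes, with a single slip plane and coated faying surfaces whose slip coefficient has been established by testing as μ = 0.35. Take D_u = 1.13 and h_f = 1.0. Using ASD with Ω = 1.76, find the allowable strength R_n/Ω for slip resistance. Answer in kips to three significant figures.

43.8 kips

R_n = μ · D_u · h_f · T_b · n_s · n_b = 0.35 × 1.13 × 1.0 × 39 × 1 × 5 = 77.12 kips.
Allowable strength R_n/Ω = 77.12 / 1.76 = 43.8 kips.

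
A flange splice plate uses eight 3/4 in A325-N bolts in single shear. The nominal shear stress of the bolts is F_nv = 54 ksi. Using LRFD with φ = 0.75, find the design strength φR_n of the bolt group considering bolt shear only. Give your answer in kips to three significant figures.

A_b = π × 0.75² / 4 = 0.4418 in².
R_n = F_nv · A_b · n · n_s = 54 × 0.4418 × 8 × 1 = 190.9 kips.
Design strength φR_n = 0.75 × 190.9 = 143 kips.

143 kips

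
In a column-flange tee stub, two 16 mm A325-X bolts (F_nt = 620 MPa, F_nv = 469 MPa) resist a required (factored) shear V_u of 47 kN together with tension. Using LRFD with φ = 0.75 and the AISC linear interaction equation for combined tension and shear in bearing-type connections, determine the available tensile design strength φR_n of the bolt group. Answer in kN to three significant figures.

A_b = π·16²/4 = 201.1 mm²; f_rv = 47 × 1000 / (2 × 201.1) = 116.9 MPa.
F'_nt = 1.3 F_nt − (F_nt / φF_nv) f_rv = 1.3·620 − (620/(0.75·469))·116.9 = 600 MPa, capped at F_nt → F'_nt = 600 MPa.
R_n = F'_nt · A_b · n = 600 × 201.1 × 2 / 1000 = 241.3 kN.
Design strength φR_n = 0.75 × 241.3 = 181 kN.

181 kN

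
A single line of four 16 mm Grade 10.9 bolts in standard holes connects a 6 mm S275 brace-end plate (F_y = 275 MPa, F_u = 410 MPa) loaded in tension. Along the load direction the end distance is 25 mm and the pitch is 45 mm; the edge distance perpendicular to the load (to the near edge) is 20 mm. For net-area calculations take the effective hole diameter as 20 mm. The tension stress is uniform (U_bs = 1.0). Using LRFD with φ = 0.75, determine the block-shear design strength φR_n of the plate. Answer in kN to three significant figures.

Shear plane L_v = 25 + 3·45 = 160 mm; A_gv = 160 × 6 = 960 mm².
A_nv = (160 − 3.5·20) × 6 = 540 mm².
A_nt = (20 − 0.5·20) × 6 = 60 mm².
0.6 F_u A_nv = 132.8 kN; 0.6 F_y A_gv = 158.4 kN → shear rupture governs the shear term.
R_n = 132.8 + 1.0 × 410 × 60 / 1000 = 157.4 kN.
Design strength φR_n = 0.75 × 157.4 = 118 kN.

118 kN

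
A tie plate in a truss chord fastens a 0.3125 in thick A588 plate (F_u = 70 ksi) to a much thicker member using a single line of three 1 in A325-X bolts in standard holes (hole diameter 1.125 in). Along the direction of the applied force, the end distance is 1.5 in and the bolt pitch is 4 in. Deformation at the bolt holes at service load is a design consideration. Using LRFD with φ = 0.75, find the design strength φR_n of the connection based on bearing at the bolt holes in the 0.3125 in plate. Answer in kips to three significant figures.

Per bolt r_n = 1.2 l_c t F_u ≤ 2.4 d t F_u; upper limit = 2.4 × 1 × 0.3125 × 70 = 52.5 kips.
Edge bolt: l_c = 1.5 − 1.125/2 = 0.9375 in → 1.2 × 0.9375 × 0.3125 × 70 = 24.61 → r_n = 24.61 kips.
Interior bolts: l_c = 4 − 1.125 = 2.875 in → 1.2 × 2.875 × 0.3125 × 70 = 75.47 → r_n = 52.5 kips.
R_n = 1 × 24.61 + 2 × 52.5 = 129.6 kips.
Design strength φR_n = 0.75 × 129.6 = 97.2 kips.

97.2 kips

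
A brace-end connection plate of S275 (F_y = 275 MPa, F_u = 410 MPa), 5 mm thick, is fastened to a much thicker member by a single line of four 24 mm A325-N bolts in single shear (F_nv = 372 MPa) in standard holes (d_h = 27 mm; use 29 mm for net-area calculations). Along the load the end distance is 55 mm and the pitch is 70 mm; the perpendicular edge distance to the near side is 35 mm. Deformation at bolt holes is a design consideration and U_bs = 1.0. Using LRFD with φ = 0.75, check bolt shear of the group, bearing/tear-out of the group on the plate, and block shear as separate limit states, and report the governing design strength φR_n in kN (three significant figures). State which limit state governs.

Bolt shear: A_b = π·24²/4 = 452.4 mm²; R_n = 372 × 452.4 × 4 × 1 / 1000 = 673.2 kN → 0.75 × 673.2 = 505 kN.
Bearing: edge l_c = 41.5, r_n = 102.1 kN; interior l_c = 43, r_n = 105.8 kN; R_n = 102.1 + 3·105.8 = 419.4 kN → 315 kN.
Block shear: A_gv = 1325, A_nv = 817.5, A_nt = 102.5 mm²; R_n = min(0.6F_uA_nv, 0.6F_yA_gv) + U_bs·F_u·A_nt = 243.1 kN → 182 kN.
Block shear governs: 182 kN.

182 kN (block shear governs)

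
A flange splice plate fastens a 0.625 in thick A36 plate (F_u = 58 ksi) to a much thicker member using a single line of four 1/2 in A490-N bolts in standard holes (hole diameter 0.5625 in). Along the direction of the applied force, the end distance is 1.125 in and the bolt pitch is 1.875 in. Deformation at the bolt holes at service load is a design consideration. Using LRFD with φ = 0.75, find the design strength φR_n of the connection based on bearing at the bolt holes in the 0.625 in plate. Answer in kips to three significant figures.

125 kips

Per bolt r_n = 1.2 l_c t F_u ≤ 2.4 d t F_u; upper limit = 2.4 × 0.5 × 0.625 × 58 = 43.5 kips.
Edge bolt: l_c = 1.125 − 0.5625/2 = 0.8438 in → 1.2 × 0.8438 × 0.625 × 58 = 36.7 → r_n = 36.7 kips.
Interior bolts: l_c = 1.875 − 0.5625 = 1.312 in → 1.2 × 1.312 × 0.625 × 58 = 57.09 → r_n = 43.5 kips.
R_n = 1 × 36.7 + 3 × 43.5 = 167.2 kips.
Design strength φR_n = 0.75 × 167.2 = 125 kips.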